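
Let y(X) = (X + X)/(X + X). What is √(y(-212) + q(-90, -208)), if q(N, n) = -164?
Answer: I*√163 ≈ 12.767*I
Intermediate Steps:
y(X) = 1 (y(X) = (2*X)/((2*X)) = (2*X)*(1/(2*X)) = 1)
√(y(-212) + q(-90, -208)) = √(1 - 164) = √(-163) = I*√163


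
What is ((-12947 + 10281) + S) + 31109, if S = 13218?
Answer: 41661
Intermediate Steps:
((-12947 + 10281) + S) + 31109 = ((-12947 + 10281) + 13218) + 31109 = (-2666 + 13218) + 31109 = 10552 + 31109 = 41661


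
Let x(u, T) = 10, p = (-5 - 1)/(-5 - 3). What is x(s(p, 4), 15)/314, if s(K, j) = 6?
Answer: 5/157 ≈ 0.031847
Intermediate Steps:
p = ¾ (p = -6/(-8) = -6*(-⅛) = ¾ ≈ 0.75000)
x(s(p, 4), 15)/314 = 10/314 = 10*(1/314) = 5/157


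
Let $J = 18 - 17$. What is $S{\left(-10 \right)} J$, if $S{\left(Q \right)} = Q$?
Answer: $-10$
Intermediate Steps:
$J = 1$
$S{\left(-10 \right)} J = \left(-10\right) 1 = -10$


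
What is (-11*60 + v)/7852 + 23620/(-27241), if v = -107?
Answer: -15873699/16453564 ≈ -0.96476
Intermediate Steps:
(-11*60 + v)/7852 + 23620/(-27241) = (-11*60 - 107)/7852 + 23620/(-27241) = (-660 - 107)*(1/7852) + 23620*(-1/27241) = -767*1/7852 - 23620/27241 = -59/604 - 23620/27241 = -15873699/16453564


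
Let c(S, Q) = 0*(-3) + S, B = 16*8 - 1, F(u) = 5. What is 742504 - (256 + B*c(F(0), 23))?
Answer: 741613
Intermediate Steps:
B = 127 (B = 128 - 1 = 127)
c(S, Q) = S (c(S, Q) = 0 + S = S)
742504 - (256 + B*c(F(0), 23)) = 742504 - (256 + 127*5) = 742504 - (256 + 635) = 742504 - 1*891 = 742504 - 891 = 741613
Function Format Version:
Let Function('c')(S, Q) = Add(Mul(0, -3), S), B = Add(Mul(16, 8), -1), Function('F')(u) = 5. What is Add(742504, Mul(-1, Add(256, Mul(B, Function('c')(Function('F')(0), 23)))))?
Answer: 741613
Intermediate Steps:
B = 127 (B = Add(128, -1) = 127)
Function('c')(S, Q) = S (Function('c')(S, Q) = Add(0, S) = S)
Add(742504, Mul(-1, Add(256, Mul(B, Function('c')(Function('F')(0), 23))))) = Add(742504, Mul(-1, Add(256, Mul(127, 5)))) = Add(742504, Mul(-1, Add(256, 635))) = Add(742504, Mul(-1, 891)) = Add(742504, -891) = 741613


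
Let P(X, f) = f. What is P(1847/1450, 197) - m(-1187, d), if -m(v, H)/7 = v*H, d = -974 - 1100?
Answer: 17233063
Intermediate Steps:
d = -2074
m(v, H) = -7*H*v (m(v, H) = -7*v*H = -7*H*v)
P(1847/1450, 197) - m(-1187, d) = 197 - (-7)*(-2074)*(-1187) = 197 - 1*(-17232866) = 197 + 17232866 = 17233063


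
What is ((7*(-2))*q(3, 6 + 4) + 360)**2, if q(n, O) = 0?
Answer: 129600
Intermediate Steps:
((7*(-2))*q(3, 6 + 4) + 360)**2 = ((7*(-2))*0 + 360)**2 = (-14*0 + 360)**2 = (0 + 360)**2 = 360**2 = 129600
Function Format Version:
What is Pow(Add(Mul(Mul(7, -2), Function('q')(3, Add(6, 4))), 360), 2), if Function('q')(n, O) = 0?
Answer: 129600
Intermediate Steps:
Pow(Add(Mul(Mul(7, -2), Function('q')(3, Add(6, 4))), 360), 2) = Pow(Add(Mul(Mul(7, -2), 0), 360), 2) = Pow(Add(Mul(-14, 0), 360), 2) = Pow(Add(0, 360), 2) = Pow(360, 2) = 129600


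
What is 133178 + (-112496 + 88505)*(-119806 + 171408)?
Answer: -1237850404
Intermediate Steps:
133178 + (-112496 + 88505)*(-119806 + 171408) = 133178 - 23991*51602 = 133178 - 1237983582 = -1237850404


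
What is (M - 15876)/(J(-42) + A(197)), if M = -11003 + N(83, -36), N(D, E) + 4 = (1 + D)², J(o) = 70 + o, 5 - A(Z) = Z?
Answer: 19827/164 ≈ 120.90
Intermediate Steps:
A(Z) = 5 - Z
N(D, E) = -4 + (1 + D)²
M = -3951 (M = -11003 + (-4 + (1 + 83)²) = -11003 + (-4 + 84²) = -11003 + (-4 + 7056) = -11003 + 7052 = -3951)
(M - 15876)/(J(-42) + A(197)) = (-3951 - 15876)/((70 - 42) + (5 - 1*197)) = -19827/(28 + (5 - 197)) = -19827/(28 - 192) = -19827/(-164) = -19827*(-1/164) = 19827/164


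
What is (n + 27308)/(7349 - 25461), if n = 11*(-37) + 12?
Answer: -26913/18112 ≈ -1.4859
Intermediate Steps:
n = -395 (n = -407 + 12 = -395)
(n + 27308)/(7349 - 25461) = (-395 + 27308)/(7349 - 25461) = 26913/(-18112) = 26913*(-1/18112) = -26913/18112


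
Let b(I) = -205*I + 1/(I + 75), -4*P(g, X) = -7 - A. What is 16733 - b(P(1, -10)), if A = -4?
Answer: 20466725/1212 ≈ 16887.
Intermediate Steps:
P(g, X) = 3/4 (P(g, X) = -(-7 - 1*(-4))/4 = -(-7 + 4)/4 = -1/4*(-3) = 3/4)
b(I) = 1/(75 + I) - 205*I (b(I) = -205*I + 1/(75 + I) = 1/(75 + I) - 205*I)
16733 - b(P(1, -10)) = 16733 - (1 - 15375*3/4 - 205*(3/4)**2)/(75 + 3/4) = 16733 - (1 - 46125/4 - 205*9/16)/303/4 = 16733 - 4*(1 - 46125/4 - 1845/16)/303 = 16733 - 4*(-186329)/(303*16) = 16733 - 1*(-186329/1212) = 16733 + 186329/1212 = 20466725/1212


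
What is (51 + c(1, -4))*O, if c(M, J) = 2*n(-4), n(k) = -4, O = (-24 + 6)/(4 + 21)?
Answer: -774/25 ≈ -30.960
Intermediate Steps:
O = -18/25 ≈ -0.72000
c(M, J) = -8 (c(M, J) = 2*(-4) = -8)
(51 + c(1, -4))*O = (51 - 8)*(-18/25) = 43*(-18/25) = -774/25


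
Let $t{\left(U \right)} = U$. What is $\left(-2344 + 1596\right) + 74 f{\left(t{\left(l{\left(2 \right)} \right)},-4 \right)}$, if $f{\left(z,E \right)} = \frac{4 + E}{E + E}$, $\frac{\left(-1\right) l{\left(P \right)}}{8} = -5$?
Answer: $-748$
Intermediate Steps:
$l{\left(P \right)} = 40$ ($l{\left(P \right)} = \left(-8\right) \left(-5\right) = 40$)
$f{\left(z,E \right)} = \frac{4 + E}{2 E}$
$\left(-2344 + 1596\right) + 74 f{\left(t{\left(l{\left(2 \right)} \right)},-4 \right)} = \left(-2344 + 1596\right) + 74 \frac{4 - 4}{2 \left(-4\right)} = -748 + 74 \cdot \frac{1}{2} \left(- \frac{1}{4}\right) 0 = -748 + 74 \cdot 0 = -748 + 0 = -748$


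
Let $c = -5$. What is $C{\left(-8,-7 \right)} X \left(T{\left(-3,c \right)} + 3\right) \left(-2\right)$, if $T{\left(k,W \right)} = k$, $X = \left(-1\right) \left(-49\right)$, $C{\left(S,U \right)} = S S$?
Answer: $0$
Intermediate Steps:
$C{\left(S,U \right)} = S^{2}$
$X = 49$
$C{\left(-8,-7 \right)} X \left(T{\left(-3,c \right)} + 3\right) \left(-2\right) = \left(-8\right)^{2} \cdot 49 \left(-3 + 3\right) \left(-2\right) = 64 \cdot 49 \cdot 0 \left(-2\right) = 3136 \cdot 0 = 0$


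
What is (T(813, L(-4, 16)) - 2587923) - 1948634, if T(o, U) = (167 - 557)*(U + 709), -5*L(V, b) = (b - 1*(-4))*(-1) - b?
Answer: -4815875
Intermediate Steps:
L(V, b) = ⅘ + 2*b/5 (L(V, b) = -((b - 1*(-4))*(-1) - b)/5 = -((b + 4)*(-1) - b)/5 = -((4 + b)*(-1) - b)/5 = -((-4 - b) - b)/5 = -(-4 - 2*b)/5 = ⅘ + 2*b/5)
T(o, U) = -276510 - 390*U (T(o, U) = -390*(709 + U) = -276510 - 390*U)
(T(813, L(-4, 16)) - 2587923) - 1948634 = ((-276510 - 390*(⅘ + (⅖)*16)) - 2587923) - 1948634 = ((-276510 - 390*(⅘ + 32/5)) - 2587923) - 1948634 = ((-276510 - 390*36/5) - 2587923) - 1948634 = ((-276510 - 2808) - 2587923) - 1948634 = (-279318 - 2587923) - 1948634 = -2867241 - 1948634 = -4815875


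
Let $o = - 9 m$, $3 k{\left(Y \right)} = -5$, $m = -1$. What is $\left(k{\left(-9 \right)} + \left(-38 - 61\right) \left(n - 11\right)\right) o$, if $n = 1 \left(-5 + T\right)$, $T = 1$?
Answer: $13350$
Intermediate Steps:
$k{\left(Y \right)} = - \frac{5}{3}$ ($k{\left(Y \right)} = \frac{1}{3} \left(-5\right) = - \frac{5}{3}$)
$o = 9$ ($o = \left(-9\right) \left(-1\right) = 9$)
$n = -4$ ($n = 1 \left(-5 + 1\right) = 1 \left(-4\right) = -4$)
$\left(k{\left(-9 \right)} + \left(-38 - 61\right) \left(n - 11\right)\right) o = \left(- \frac{5}{3} + \left(-38 - 61\right) \left(-4 - 11\right)\right) 9 = \left(- \frac{5}{3} - -1485\right) 9 = \left(- \frac{5}{3} + 1485\right) 9 = \frac{4450}{3} \cdot 9 = 13350$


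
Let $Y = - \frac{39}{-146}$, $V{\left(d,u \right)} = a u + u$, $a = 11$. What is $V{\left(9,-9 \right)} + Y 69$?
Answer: $- \frac{13077}{146} \approx -89.568$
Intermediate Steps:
$V{\left(d,u \right)} = 12 u$ ($V{\left(d,u \right)} = 11 u + u = 12 u$)
$Y = \frac{39}{146}$ ($Y = \left(-39\right) \left(- \frac{1}{146}\right) = \frac{39}{146} \approx 0.26712$)
$V{\left(9,-9 \right)} + Y 69 = 12 \left(-9\right) + \frac{39}{146} \cdot 69 = -108 + \frac{2691}{146} = - \frac{13077}{146}$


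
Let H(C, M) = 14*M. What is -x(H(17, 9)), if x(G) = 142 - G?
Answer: -16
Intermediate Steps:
-x(H(17, 9)) = -(142 - 14*9) = -(142 - 1*126) = -(142 - 126) = -1*16 = -16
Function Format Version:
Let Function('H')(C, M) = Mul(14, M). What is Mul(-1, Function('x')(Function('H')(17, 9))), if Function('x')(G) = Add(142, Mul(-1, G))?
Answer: -16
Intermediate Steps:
Mul(-1, Function('x')(Function('H')(17, 9))) = Mul(-1, Add(142, Mul(-1, Mul(14, 9)))) = Mul(-1, Add(142, Mul(-1, 126))) = Mul(-1, Add(142, -126)) = Mul(-1, 16) = -16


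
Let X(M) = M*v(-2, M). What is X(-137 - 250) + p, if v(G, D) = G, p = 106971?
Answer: 107745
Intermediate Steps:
X(M) = -2*M (X(M) = M*(-2) = -2*M)
X(-137 - 250) + p = -2*(-137 - 250) + 106971 = -2*(-387) + 106971 = 774 + 106971 = 107745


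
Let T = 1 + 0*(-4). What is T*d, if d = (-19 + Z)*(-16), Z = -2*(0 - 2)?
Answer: 240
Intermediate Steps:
Z = 4 (Z = -2*(-2) = 4)
T = 1 (T = 1 + 0 = 1)
d = 240 (d = (-19 + 4)*(-16) = -15*(-16) = 240)
T*d = 1*240 = 240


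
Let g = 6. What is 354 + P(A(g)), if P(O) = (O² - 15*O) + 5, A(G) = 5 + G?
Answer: 315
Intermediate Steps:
P(O) = 5 + O² - 15*O
354 + P(A(g)) = 354 + (5 + (5 + 6)² - 15*(5 + 6)) = 354 + (5 + 11² - 15*11) = 354 + (5 + 121 - 165) = 354 - 39 = 315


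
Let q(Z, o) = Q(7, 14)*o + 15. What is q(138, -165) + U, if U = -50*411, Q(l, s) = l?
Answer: -21690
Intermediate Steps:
q(Z, o) = 15 + 7*o (q(Z, o) = 7*o + 15 = 15 + 7*o)
U = -20550
q(138, -165) + U = (15 + 7*(-165)) - 20550 = (15 - 1155) - 20550 = -1140 - 20550 = -21690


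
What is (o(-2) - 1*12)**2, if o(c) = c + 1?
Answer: 169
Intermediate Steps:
o(c) = 1 + c
(o(-2) - 1*12)**2 = ((1 - 2) - 1*12)**2 = (-1 - 12)**2 = (-13)**2 = 169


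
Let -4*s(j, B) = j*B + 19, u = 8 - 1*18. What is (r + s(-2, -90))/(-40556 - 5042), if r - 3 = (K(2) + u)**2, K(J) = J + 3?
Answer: 87/182392 ≈ 0.00047699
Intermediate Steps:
u = -10 (u = 8 - 18 = -10)
s(j, B) = -19/4 - B*j/4 (s(j, B) = -(j*B + 19)/4 = -(B*j + 19)/4 = -(19 + B*j)/4 = -19/4 - B*j/4)
K(J) = 3 + J
r = 28 (r = 3 + ((3 + 2) - 10)**2 = 3 + (5 - 10)**2 = 3 + (-5)**2 = 3 + 25 = 28)
(r + s(-2, -90))/(-40556 - 5042) = (28 + (-19/4 - 1/4*(-90)*(-2)))/(-40556 - 5042) = (28 + (-19/4 - 45))/(-45598) = (28 - 199/4)*(-1/45598) = -87/4*(-1/45598) = 87/182392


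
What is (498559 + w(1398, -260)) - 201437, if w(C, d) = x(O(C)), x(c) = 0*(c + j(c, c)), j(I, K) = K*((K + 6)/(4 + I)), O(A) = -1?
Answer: 297122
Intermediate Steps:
j(I, K) = K*(6 + K)/(4 + I) (j(I, K) = K*((6 + K)/(4 + I)) = K*(6 + K)/(4 + I))
x(c) = 0 (x(c) = 0*(c + c*(6 + c)/(4 + c)) = 0)
w(C, d) = 0
(498559 + w(1398, -260)) - 201437 = (498559 + 0) - 201437 = 498559 - 201437 = 297122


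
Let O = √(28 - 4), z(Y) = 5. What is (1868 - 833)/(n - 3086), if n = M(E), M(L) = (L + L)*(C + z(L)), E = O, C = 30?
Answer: -1597005/4702898 - 36225*√6/2351449 ≈ -0.37731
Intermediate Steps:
O = 2*√6 (O = √24 = 2*√6 ≈ 4.8990)
E = 2*√6 ≈ 4.8990
M(L) = 70*L (M(L) = (L + L)*(30 + 5) = (2*L)*35 = 70*L)
n = 140*√6 (n = 70*(2*√6) = 140*√6 ≈ 342.93)
(1868 - 833)/(n - 3086) = (1868 - 833)/(140*√6 - 3086) = 1035/(-3086 + 140*√6)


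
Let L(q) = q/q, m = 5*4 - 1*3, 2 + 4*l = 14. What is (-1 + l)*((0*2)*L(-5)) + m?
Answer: 17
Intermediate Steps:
l = 3 (l = -½ + (¼)*14 = -½ + 7/2 = 3)
m = 17 (m = 20 - 3 = 17)
L(q) = 1
(-1 + l)*((0*2)*L(-5)) + m = (-1 + 3)*((0*2)*1) + 17 = 2*(0*1) + 17 = 2*0 + 17 = 0 + 17 = 17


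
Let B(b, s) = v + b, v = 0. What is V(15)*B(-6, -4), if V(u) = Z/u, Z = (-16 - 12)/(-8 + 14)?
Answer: 28/15 ≈ 1.8667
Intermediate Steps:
B(b, s) = b (B(b, s) = 0 + b = b)
Z = -14/3 (Z = -28/6 = -28*⅙ = -14/3 ≈ -4.6667)
V(u) = -14/(3*u)
V(15)*B(-6, -4) = -14/3/15*(-6) = -14/3*1/15*(-6) = -14/45*(-6) = 28/15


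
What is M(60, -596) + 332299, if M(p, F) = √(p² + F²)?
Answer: 332299 + 4*√22426 ≈ 3.3290e+5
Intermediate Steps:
M(p, F) = √(F² + p²)
M(60, -596) + 332299 = √((-596)² + 60²) + 332299 = √(355216 + 3600) + 332299 = √358816 + 332299 = 4*√22426 + 332299 = 332299 + 4*√22426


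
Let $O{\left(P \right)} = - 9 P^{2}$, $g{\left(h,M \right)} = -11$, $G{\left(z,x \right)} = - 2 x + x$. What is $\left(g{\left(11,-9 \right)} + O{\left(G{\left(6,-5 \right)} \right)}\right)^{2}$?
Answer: $55696$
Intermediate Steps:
$G{\left(z,x \right)} = - x$
$\left(g{\left(11,-9 \right)} + O{\left(G{\left(6,-5 \right)} \right)}\right)^{2} = \left(-11 - 9 \left(\left(-1\right) \left(-5\right)\right)^{2}\right)^{2} = \left(-11 - 9 \cdot 5^{2}\right)^{2} = \left(-11 - 225\right)^{2} = \left(-236\right)^{2} = 55696$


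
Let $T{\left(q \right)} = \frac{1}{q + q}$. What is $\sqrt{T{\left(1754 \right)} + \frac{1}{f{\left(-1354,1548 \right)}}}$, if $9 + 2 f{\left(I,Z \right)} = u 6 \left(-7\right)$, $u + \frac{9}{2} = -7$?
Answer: $\frac{\sqrt{778394505}}{415698} \approx 0.067115$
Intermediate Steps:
$u = - \frac{23}{2}$ ($u = - \frac{9}{2} - 7 = - \frac{23}{2} \approx -11.5$)
$f{\left(I,Z \right)} = 237$ ($f{\left(I,Z \right)} = - \frac{9}{2} + \frac{\left(- \frac{23}{2}\right) 6 \left(-7\right)}{2} = - \frac{9}{2} + \frac{\left(-69\right) \left(-7\right)}{2} = - \frac{9}{2} + \frac{1}{2} \cdot 483 = - \frac{9}{2} + \frac{483}{2} = 237$)
$T{\left(q \right)} = \frac{1}{2 q}$
$\sqrt{T{\left(1754 \right)} + \frac{1}{f{\left(-1354,1548 \right)}}} = \sqrt{\frac{1}{2 \cdot 1754} + \frac{1}{237}} = \sqrt{\frac{1}{2} \cdot \frac{1}{1754} + \frac{1}{237}} = \sqrt{\frac{1}{3508} + \frac{1}{237}} = \sqrt{\frac{3745}{831396}} = \frac{\sqrt{778394505}}{415698}$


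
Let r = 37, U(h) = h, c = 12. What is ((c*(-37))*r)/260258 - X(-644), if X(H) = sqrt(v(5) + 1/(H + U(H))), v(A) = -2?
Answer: -222/3517 - I*sqrt(829794)/644 ≈ -0.063122 - 1.4145*I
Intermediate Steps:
X(H) = sqrt(-2 + 1/(2*H)) (X(H) = sqrt(-2 + 1/(H + H)) = sqrt(-2 + 1/(2*H)))
((c*(-37))*r)/260258 - X(-644) = ((12*(-37))*37)/260258 - sqrt(-8 + 2/(-644))/2 = -444*37*(1/260258) - sqrt(-8 + 2*(-1/644))/2 = -16428*1/260258 - sqrt(-8 - 1/322)/2 = -222/3517 - sqrt(-2577/322)/2 = -222/3517 - I*sqrt(829794)/322/2 = -222/3517 - I*sqrt(829794)/644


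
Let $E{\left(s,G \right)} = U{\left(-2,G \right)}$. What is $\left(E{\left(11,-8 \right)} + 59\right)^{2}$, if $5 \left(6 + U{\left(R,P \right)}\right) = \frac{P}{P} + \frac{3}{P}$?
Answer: $\frac{180625}{64} \approx 2822.3$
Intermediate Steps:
$U{\left(R,P \right)} = - \frac{29}{5} + \frac{3}{5 P}$ ($U{\left(R,P \right)} = -6 + \frac{\frac{P}{P} + \frac{3}{P}}{5} = -6 + \frac{1 + \frac{3}{P}}{5} = -6 + \left(\frac{1}{5} + \frac{3}{5 P}\right) = - \frac{29}{5} + \frac{3}{5 P}$)
$E{\left(s,G \right)} = \frac{3 - 29 G}{5 G}$
$\left(E{\left(11,-8 \right)} + 59\right)^{2} = \left(\frac{3 - -232}{5 \left(-8\right)} + 59\right)^{2} = \left(\frac{1}{5} \left(- \frac{1}{8}\right) \left(3 + 232\right) + 59\right)^{2} = \left(\frac{1}{5} \left(- \frac{1}{8}\right) 235 + 59\right)^{2} = \left(- \frac{47}{8} + 59\right)^{2} = \left(\frac{425}{8}\right)^{2} = \frac{180625}{64}$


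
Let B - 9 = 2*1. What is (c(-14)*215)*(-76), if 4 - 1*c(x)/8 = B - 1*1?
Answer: 784320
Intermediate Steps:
B = 11 (B = 9 + 2*1 = 9 + 2 = 11)
c(x) = -48 (c(x) = 32 - 8*(11 - 1*1) = 32 - 8*(11 - 1) = 32 - 8*10 = 32 - 80 = -48)
(c(-14)*215)*(-76) = -48*215*(-76) = -10320*(-76) = 784320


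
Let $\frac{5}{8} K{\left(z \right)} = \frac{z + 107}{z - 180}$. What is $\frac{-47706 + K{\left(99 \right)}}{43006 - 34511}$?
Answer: $- \frac{19322578}{3440475} \approx -5.6163$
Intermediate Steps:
$K{\left(z \right)} = \frac{8 \left(107 + z\right)}{5 \left(-180 + z\right)}$ ($K{\left(z \right)} = \frac{8 \frac{z + 107}{z - 180}}{5} = \frac{8 \frac{107 + z}{-180 + z}}{5} = \frac{8 \left(107 + z\right)}{5 \left(-180 + z\right)}$)
$\frac{-47706 + K{\left(99 \right)}}{43006 - 34511} = \frac{-47706 + \frac{8 \left(107 + 99\right)}{5 \left(-180 + 99\right)}}{43006 - 34511} = \frac{-47706 + \frac{8}{5} \frac{1}{-81} \cdot 206}{8495} = \left(-47706 + \frac{8}{5} \left(- \frac{1}{81}\right) 206\right) \frac{1}{8495} = \left(-47706 - \frac{1648}{405}\right) \frac{1}{8495} = \left(- \frac{19322578}{405}\right) \frac{1}{8495} = - \frac{19322578}{3440475}$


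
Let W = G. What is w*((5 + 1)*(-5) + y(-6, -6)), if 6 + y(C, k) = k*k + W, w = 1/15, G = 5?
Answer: ⅓ ≈ 0.33333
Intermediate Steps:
W = 5
w = 1/15 ≈ 0.066667
y(C, k) = -1 + k² (y(C, k) = -6 + (k*k + 5) = -6 + (k² + 5) = -6 + (5 + k²) = -1 + k²)
w*((5 + 1)*(-5) + y(-6, -6)) = ((5 + 1)*(-5) + (-1 + (-6)²))/15 = (6*(-5) + (-1 + 36))/15 = (-30 + 35)/15 = (1/15)*5 = ⅓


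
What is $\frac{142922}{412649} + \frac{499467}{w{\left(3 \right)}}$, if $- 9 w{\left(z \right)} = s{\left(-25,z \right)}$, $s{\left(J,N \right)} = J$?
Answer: $\frac{1854944595797}{10316225} \approx 1.7981 \cdot 10^{5}$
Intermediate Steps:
$w{\left(z \right)} = \frac{25}{9}$ ($w{\left(z \right)} = \left(- \frac{1}{9}\right) \left(-25\right) = \frac{25}{9}$)
$\frac{142922}{412649} + \frac{499467}{w{\left(3 \right)}} = \frac{142922}{412649} + \frac{499467}{\frac{25}{9}} = 142922 \cdot \frac{1}{412649} + 499467 \cdot \frac{9}{25} = \frac{142922}{412649} + \frac{4495203}{25} = \frac{1854944595797}{10316225}$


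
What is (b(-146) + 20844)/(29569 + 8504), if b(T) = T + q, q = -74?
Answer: 20624/38073 ≈ 0.54170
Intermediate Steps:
b(T) = -74 + T (b(T) = T - 74 = -74 + T)
(b(-146) + 20844)/(29569 + 8504) = ((-74 - 146) + 20844)/(29569 + 8504) = (-220 + 20844)/38073 = 20624*(1/38073) = 20624/38073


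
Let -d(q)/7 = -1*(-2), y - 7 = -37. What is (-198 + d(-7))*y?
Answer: 6360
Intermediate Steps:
y = -30 (y = 7 - 37 = -30)
d(q) = -14 (d(q) = -(-7)*(-2) = -7*2 = -14)
(-198 + d(-7))*y = (-198 - 14)*(-30) = -212*(-30) = 6360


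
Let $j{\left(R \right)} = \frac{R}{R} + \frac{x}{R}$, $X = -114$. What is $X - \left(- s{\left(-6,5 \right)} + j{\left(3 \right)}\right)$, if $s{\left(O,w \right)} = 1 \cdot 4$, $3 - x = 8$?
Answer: $- \frac{328}{3} \approx -109.33$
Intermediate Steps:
$x = -5$ ($x = 3 - 8 = -5$)
$j{\left(R \right)} = 1 - \frac{5}{R}$ ($j{\left(R \right)} = \frac{R}{R} - \frac{5}{R} = 1 - \frac{5}{R}$)
$s{\left(O,w \right)} = 4$
$X - \left(- s{\left(-6,5 \right)} + j{\left(3 \right)}\right) = -114 + \left(4 - \frac{-5 + 3}{3}\right) = -114 + \left(4 - \frac{1}{3} \left(-2\right)\right) = -114 + \left(4 - - \frac{2}{3}\right) = -114 + \left(4 + \frac{2}{3}\right) = -114 + \frac{14}{3} = - \frac{328}{3}$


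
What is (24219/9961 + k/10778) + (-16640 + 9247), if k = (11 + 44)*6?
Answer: -396722816041/53679829 ≈ -7390.5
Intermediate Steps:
k = 330 (k = 55*6 = 330)
(24219/9961 + k/10778) + (-16640 + 9247) = (24219/9961 + 330/10778) + (-16640 + 9247) = (24219*(1/9961) + 330*(1/10778)) - 7393 = (24219/9961 + 165/5389) - 7393 = 132159756/53679829 - 7393 = -396722816041/53679829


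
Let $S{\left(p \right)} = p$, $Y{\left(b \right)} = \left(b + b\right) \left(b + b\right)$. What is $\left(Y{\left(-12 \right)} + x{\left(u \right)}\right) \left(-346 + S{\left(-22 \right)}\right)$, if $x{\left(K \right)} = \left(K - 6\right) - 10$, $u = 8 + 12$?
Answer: $-213440$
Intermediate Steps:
$Y{\left(b \right)} = 4 b^{2}$ ($Y{\left(b \right)} = 2 b 2 b = 4 b^{2}$)
$u = 20$
$x{\left(K \right)} = -16 + K$ ($x{\left(K \right)} = \left(K - 6\right) - 10 = \left(-6 + K\right) - 10 = -16 + K$)
$\left(Y{\left(-12 \right)} + x{\left(u \right)}\right) \left(-346 + S{\left(-22 \right)}\right) = \left(4 \left(-12\right)^{2} + \left(-16 + 20\right)\right) \left(-346 - 22\right) = \left(4 \cdot 144 + 4\right) \left(-368\right) = \left(576 + 4\right) \left(-368\right) = 580 \left(-368\right) = -213440$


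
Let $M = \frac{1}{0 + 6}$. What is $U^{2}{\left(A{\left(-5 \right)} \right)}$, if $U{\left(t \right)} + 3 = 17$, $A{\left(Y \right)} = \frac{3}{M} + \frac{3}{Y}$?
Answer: $196$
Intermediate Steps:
$M = \frac{1}{6} \approx 0.16667$
$A{\left(Y \right)} = 18 + \frac{3}{Y}$ ($A{\left(Y \right)} = 3 \frac{1}{\frac{1}{6}} + \frac{3}{Y} = 3 \cdot 6 + \frac{3}{Y} = 18 + \frac{3}{Y}$)
$U{\left(t \right)} = 14$ ($U{\left(t \right)} = -3 + 17 = 14$)
$U^{2}{\left(A{\left(-5 \right)} \right)} = 14^{2} = 196$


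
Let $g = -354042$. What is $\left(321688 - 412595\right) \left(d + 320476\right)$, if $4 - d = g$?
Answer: $-61318771454$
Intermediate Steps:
$d = 354046$ ($d = 4 - -354042 = 4 + 354042 = 354046$)
$\left(321688 - 412595\right) \left(d + 320476\right) = \left(321688 - 412595\right) \left(354046 + 320476\right) = \left(-90907\right) 674522 = -61318771454$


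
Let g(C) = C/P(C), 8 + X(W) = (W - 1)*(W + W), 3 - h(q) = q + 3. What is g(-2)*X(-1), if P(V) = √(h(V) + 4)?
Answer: 4*√6/3 ≈ 3.2660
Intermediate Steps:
h(q) = -q (h(q) = 3 - (q + 3) = 3 - (3 + q) = 3 + (-3 - q) = -q)
X(W) = -8 + 2*W*(-1 + W) (X(W) = -8 + (W - 1)*(W + W) = -8 + (-1 + W)*(2*W) = -8 + 2*W*(-1 + W))
P(V) = √(4 - V) (P(V) = √(-V + 4) = √(4 - V))
g(C) = C/√(4 - C) (g(C) = C/(√(4 - C)) = C/√(4 - C))
g(-2)*X(-1) = (-2/√(4 - 1*(-2)))*(-8 - 2*(-1) + 2*(-1)²) = (-2/√(4 + 2))*(-8 + 2 + 2*1) = (-√6/3)*(-8 + 2 + 2) = -√6/3*(-4) = 4*√6/3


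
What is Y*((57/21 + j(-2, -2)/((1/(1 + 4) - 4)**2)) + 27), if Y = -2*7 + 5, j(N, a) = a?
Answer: -672642/2527 ≈ -266.18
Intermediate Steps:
Y = -9 (Y = -14 + 5 = -9)
Y*((57/21 + j(-2, -2)/((1/(1 + 4) - 4)**2)) + 27) = -9*((57/21 - 2/(1/(1 + 4) - 4)**2) + 27) = -9*((57*(1/21) - 2/(1/5 - 4)**2) + 27) = -9*((19/7 - 2/(1/5 - 4)**2) + 27) = -9*((19/7 - 2/((-19/5)**2)) + 27) = -9*((19/7 - 2/361/25) + 27) = -9*((19/7 - 2*25/361) + 27) = -9*((19/7 - 50/361) + 27) = -9*(6509/2527 + 27) = -9*74738/2527 = -672642/2527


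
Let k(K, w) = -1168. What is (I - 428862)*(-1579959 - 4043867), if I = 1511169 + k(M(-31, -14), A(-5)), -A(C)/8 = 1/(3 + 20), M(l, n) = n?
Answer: -6080137617814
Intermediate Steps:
A(C) = -8/23 (A(C) = -8/(3 + 20) = -8/23)
I = 1510001 (I = 1511169 - 1168 = 1510001)
(I - 428862)*(-1579959 - 4043867) = (1510001 - 428862)*(-1579959 - 4043867) = 1081139*(-5623826) = -6080137617814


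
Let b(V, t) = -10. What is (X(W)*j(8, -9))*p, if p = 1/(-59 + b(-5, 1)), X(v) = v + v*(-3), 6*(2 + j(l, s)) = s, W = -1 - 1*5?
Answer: 14/23 ≈ 0.60870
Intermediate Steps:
W = -6 (W = -1 - 5 = -6)
j(l, s) = -2 + s/6
X(v) = -2*v (X(v) = v - 3*v = -2*v)
p = -1/69 (p = 1/(-59 - 10) = 1/(-69) = -1/69 ≈ -0.014493)
(X(W)*j(8, -9))*p = ((-2*(-6))*(-2 + (⅙)*(-9)))*(-1/69) = (12*(-2 - 3/2))*(-1/69) = (12*(-7/2))*(-1/69) = -42*(-1/69) = 14/23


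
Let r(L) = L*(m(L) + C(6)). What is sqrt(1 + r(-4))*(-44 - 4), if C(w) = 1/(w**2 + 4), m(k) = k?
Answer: -312*sqrt(10)/5 ≈ -197.33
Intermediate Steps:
C(w) = 1/(4 + w**2)
r(L) = L*(1/40 + L) (r(L) = L*(L + 1/(4 + 6**2)) = L*(L + 1/(4 + 36)) = L*(L + 1/40) = L*(1/40 + L))
sqrt(1 + r(-4))*(-44 - 4) = sqrt(1 - 4*(1/40 - 4))*(-44 - 4) = sqrt(1 - 4*(-159/40))*(-48) = sqrt(1 + 159/10)*(-48) = sqrt(169/10)*(-48) = (13*sqrt(10)/10)*(-48) = -312*sqrt(10)/5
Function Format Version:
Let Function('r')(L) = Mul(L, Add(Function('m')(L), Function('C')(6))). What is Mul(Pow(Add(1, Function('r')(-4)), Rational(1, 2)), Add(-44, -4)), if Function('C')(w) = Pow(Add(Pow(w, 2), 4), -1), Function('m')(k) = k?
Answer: Mul(Rational(-312, 5), Pow(10, Rational(1, 2))) ≈ -197.33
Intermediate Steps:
Function('C')(w) = Pow(Add(4, Pow(w, 2)), -1)
Function('r')(L) = Mul(L, Add(Rational(1, 40), L)) (Function('r')(L) = Mul(L, Add(L, Pow(Add(4, Pow(6, 2)), -1))) = Mul(L, Add(L, Pow(Add(4, 36), -1))) = Mul(L, Add(L, Pow(40, -1))) = Mul(L, Add(L, Rational(1, 40))) = Mul(L, Add(Rational(1, 40), L)))
Mul(Pow(Add(1, Function('r')(-4)), Rational(1, 2)), Add(-44, -4)) = Mul(Pow(Add(1, Mul(-4, Add(Rational(1, 40), -4))), Rational(1, 2)), Add(-44, -4)) = Mul(Pow(Add(1, Mul(-4, Rational(-159, 40))), Rational(1, 2)), -48) = Mul(Pow(Add(1, Rational(159, 10)), Rational(1, 2)), -48) = Mul(Pow(Rational(169, 10), Rational(1, 2)), -48) = Mul(Mul(Rational(13, 10), Pow(10, Rational(1, 2))), -48) = Mul(Rational(-312, 5), Pow(10, Rational(1, 2)))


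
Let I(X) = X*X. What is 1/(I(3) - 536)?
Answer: -1/527 ≈ -0.0018975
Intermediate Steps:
I(X) = X²
1/(I(3) - 536) = 1/(3² - 536) = 1/(9 - 536) = 1/(-527) = -1/527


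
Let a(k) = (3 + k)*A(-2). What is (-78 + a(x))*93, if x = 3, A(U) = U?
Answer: -8370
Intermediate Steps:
a(k) = -6 - 2*k (a(k) = (3 + k)*(-2) = -6 - 2*k)
(-78 + a(x))*93 = (-78 + (-6 - 2*3))*93 = (-78 + (-6 - 6))*93 = (-78 - 12)*93 = -90*93 = -8370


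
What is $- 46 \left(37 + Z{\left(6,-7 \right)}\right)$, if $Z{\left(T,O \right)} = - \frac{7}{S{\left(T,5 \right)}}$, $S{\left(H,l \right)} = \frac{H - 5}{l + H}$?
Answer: $1840$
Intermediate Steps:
$S{\left(H,l \right)} = \frac{-5 + H}{H + l}$
$Z{\left(T,O \right)} = - \frac{7 \left(5 + T\right)}{-5 + T}$ ($Z{\left(T,O \right)} = - \frac{7}{\frac{1}{T + 5} \left(-5 + T\right)} = - \frac{7}{\frac{1}{5 + T} \left(-5 + T\right)} = - 7 \frac{5 + T}{-5 + T} = - \frac{7 \left(5 + T\right)}{-5 + T}$)
$- 46 \left(37 + Z{\left(6,-7 \right)}\right) = - 46 \left(37 + \frac{7 \left(-5 - 6\right)}{-5 + 6}\right) = - 46 \left(37 + \frac{7 \left(-5 - 6\right)}{1}\right) = - 46 \left(37 + 7 \cdot 1 \left(-11\right)\right) = - 46 \left(37 - 77\right) = \left(-46\right) \left(-40\right) = 1840$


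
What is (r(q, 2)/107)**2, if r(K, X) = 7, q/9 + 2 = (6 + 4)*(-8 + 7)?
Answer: 49/11449 ≈ 0.0042799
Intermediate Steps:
q = -108 (q = -18 + 9*((6 + 4)*(-8 + 7)) = -18 + 9*(10*(-1)) = -18 + 9*(-10) = -18 - 90 = -108)
(r(q, 2)/107)**2 = (7/107)**2 = 49/11449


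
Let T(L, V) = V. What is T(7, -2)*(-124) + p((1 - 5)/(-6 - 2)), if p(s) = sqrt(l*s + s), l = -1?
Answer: 248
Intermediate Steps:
p(s) = 0 (p(s) = sqrt(-s + s) = sqrt(0) = 0)
T(7, -2)*(-124) + p((1 - 5)/(-6 - 2)) = -2*(-124) + 0 = 248 + 0 = 248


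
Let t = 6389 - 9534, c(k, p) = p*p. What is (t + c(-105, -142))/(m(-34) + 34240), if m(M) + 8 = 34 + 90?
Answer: 5673/11452 ≈ 0.49537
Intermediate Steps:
c(k, p) = p**2
t = -3145
m(M) = 116 (m(M) = -8 + (34 + 90) = -8 + 124 = 116)
(t + c(-105, -142))/(m(-34) + 34240) = (-3145 + (-142)**2)/(116 + 34240) = (-3145 + 20164)/34356 = 17019*(1/34356) = 5673/11452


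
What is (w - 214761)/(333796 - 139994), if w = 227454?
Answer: 12693/193802 ≈ 0.065495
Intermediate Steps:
(w - 214761)/(333796 - 139994) = (227454 - 214761)/(333796 - 139994) = 12693/193802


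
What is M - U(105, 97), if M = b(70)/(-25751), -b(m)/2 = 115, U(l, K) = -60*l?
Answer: 162231530/25751 ≈ 6300.0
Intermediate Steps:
b(m) = -230 (b(m) = -2*115 = -230)
M = 230/25751 (M = -230/(-25751) = -230*(-1/25751) = 230/25751 ≈ 0.0089317)
M - U(105, 97) = 230/25751 - (-60)*105 = 230/25751 - 1*(-6300) = 230/25751 + 6300 = 162231530/25751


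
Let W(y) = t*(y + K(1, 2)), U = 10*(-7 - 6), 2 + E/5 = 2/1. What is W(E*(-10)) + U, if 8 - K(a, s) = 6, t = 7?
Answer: -116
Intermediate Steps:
E = 0 (E = -10 + 5*(2/1) = -10 + 5*(2*1) = -10 + 5*2 = -10 + 10 = 0)
K(a, s) = 2 (K(a, s) = 8 - 1*6 = 8 - 6 = 2)
U = -130 (U = 10*(-13) = -130)
W(y) = 14 + 7*y (W(y) = 7*(y + 2) = 7*(2 + y) = 14 + 7*y)
W(E*(-10)) + U = (14 + 7*(0*(-10))) - 130 = (14 + 7*0) - 130 = (14 + 0) - 130 = 14 - 130 = -116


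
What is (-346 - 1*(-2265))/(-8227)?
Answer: -101/433 ≈ -0.23326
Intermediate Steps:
(-346 - 1*(-2265))/(-8227) = (-346 + 2265)*(-1/8227) = 1919*(-1/8227) = -101/433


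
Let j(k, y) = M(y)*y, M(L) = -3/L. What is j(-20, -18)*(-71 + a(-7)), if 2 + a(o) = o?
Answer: 240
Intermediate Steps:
a(o) = -2 + o
j(k, y) = -3 (j(k, y) = (-3/y)*y = -3)
j(-20, -18)*(-71 + a(-7)) = -3*(-71 + (-2 - 7)) = -3*(-71 - 9) = -3*(-80) = 240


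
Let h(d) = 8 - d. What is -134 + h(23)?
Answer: -149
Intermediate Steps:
-134 + h(23) = -134 + (8 - 1*23) = -134 + (8 - 23) = -134 - 15 = -149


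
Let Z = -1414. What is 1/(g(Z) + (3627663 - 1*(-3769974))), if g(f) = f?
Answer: 1/7396223 ≈ 1.3520e-7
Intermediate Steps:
1/(g(Z) + (3627663 - 1*(-3769974))) = 1/(-1414 + (3627663 - 1*(-3769974))) = 1/(-1414 + (3627663 + 3769974)) = 1/(-1414 + 7397637) = 1/7396223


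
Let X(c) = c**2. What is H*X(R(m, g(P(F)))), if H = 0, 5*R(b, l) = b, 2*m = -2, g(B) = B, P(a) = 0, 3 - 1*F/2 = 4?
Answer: 0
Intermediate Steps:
F = -2 (F = 6 - 2*4 = 6 - 8 = -2)
m = -1 (m = (1/2)*(-2) = -1)
R(b, l) = b/5
H*X(R(m, g(P(F)))) = 0*((1/5)*(-1))**2 = 0*(-1/5)**2 = 0*(1/25) = 0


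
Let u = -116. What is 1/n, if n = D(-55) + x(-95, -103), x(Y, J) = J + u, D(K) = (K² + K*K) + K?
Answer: 1/5776 ≈ 0.00017313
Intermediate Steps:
D(K) = K + 2*K² (D(K) = (K² + K²) + K = 2*K² + K = K + 2*K²)
x(Y, J) = -116 + J (x(Y, J) = J - 116 = -116 + J)
n = 5776 (n = -55*(1 + 2*(-55)) + (-116 - 103) = -55*(1 - 110) - 219 = -55*(-109) - 219 = 5995 - 219 = 5776)
1/n = 1/5776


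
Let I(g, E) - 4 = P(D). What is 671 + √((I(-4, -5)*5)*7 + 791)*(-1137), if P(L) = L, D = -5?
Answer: 671 - 6822*√21 ≈ -30591.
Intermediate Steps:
I(g, E) = -1 (I(g, E) = 4 - 5 = -1)
671 + √((I(-4, -5)*5)*7 + 791)*(-1137) = 671 + √(-1*5*7 + 791)*(-1137) = 671 + √(-5*7 + 791)*(-1137) = 671 + √(-35 + 791)*(-1137) = 671 + √756*(-1137) = 671 + (6*√21)*(-1137) = 671 - 6822*√21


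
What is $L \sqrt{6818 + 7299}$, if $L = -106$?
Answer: $- 106 \sqrt{14117} \approx -12594.0$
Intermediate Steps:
$L \sqrt{6818 + 7299} = - 106 \sqrt{6818 + 7299} = - 106 \sqrt{14117}$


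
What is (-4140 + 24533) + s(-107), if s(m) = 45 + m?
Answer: 20331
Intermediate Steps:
(-4140 + 24533) + s(-107) = (-4140 + 24533) + (45 - 107) = 20393 - 62 = 20331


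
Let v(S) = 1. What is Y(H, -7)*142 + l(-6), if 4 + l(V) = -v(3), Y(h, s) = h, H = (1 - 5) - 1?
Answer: -715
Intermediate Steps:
H = -5 (H = -4 - 1 = -5)
l(V) = -5 (l(V) = -4 - 1*1 = -4 - 1 = -5)
Y(H, -7)*142 + l(-6) = -5*142 - 5 = -710 - 5 = -715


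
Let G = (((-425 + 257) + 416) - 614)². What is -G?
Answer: -133956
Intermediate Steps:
G = 133956 (G = ((-168 + 416) - 614)² = (248 - 614)² = (-366)² = 133956)
-G = -1*133956 = -133956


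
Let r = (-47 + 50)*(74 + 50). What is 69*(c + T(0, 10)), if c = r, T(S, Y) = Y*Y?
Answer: 32568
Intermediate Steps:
T(S, Y) = Y**2
r = 372 (r = 3*124 = 372)
c = 372
69*(c + T(0, 10)) = 69*(372 + 10**2) = 69*(372 + 100) = 69*472 = 32568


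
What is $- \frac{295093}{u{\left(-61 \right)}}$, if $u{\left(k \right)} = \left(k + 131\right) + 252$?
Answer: $- \frac{295093}{322} \approx -916.44$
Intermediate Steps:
$u{\left(k \right)} = 383 + k$ ($u{\left(k \right)} = \left(131 + k\right) + 252 = 383 + k$)
$- \frac{295093}{u{\left(-61 \right)}} = - \frac{295093}{383 - 61} = - \frac{295093}{322}$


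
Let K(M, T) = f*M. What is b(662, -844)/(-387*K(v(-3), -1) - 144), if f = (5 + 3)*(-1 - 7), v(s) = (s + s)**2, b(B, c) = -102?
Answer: -17/148584 ≈ -0.00011441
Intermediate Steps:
v(s) = 4*s**2 (v(s) = (2*s)**2 = 4*s**2)
f = -64 (f = 8*(-8) = -64)
K(M, T) = -64*M
b(662, -844)/(-387*K(v(-3), -1) - 144) = -102/(-(-24768)*4*(-3)**2 - 144) = -102/(-(-24768)*4*9 - 144) = -102/(-(-24768)*36 - 144) = -102/(-387*(-2304) - 144) = -102/(891648 - 144) = -102/891504 = -102*1/891504 = -17/148584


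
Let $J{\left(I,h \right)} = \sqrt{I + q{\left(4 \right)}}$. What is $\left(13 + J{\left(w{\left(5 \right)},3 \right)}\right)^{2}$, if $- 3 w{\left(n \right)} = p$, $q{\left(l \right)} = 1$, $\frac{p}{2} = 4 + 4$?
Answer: $\frac{\left(39 + i \sqrt{39}\right)^{2}}{9} \approx 164.67 + 54.123 i$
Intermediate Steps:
$p = 16$ ($p = 2 \left(4 + 4\right) = 2 \cdot 8 = 16$)
$w{\left(n \right)} = - \frac{16}{3}$ ($w{\left(n \right)} = \left(- \frac{1}{3}\right) 16 = - \frac{16}{3}$)
$J{\left(I,h \right)} = \sqrt{1 + I}$ ($J{\left(I,h \right)} = \sqrt{I + 1} = \sqrt{1 + I}$)
$\left(13 + J{\left(w{\left(5 \right)},3 \right)}\right)^{2} = \left(13 + \sqrt{1 - \frac{16}{3}}\right)^{2} = \left(13 + \sqrt{- \frac{13}{3}}\right)^{2} = \left(13 + \frac{i \sqrt{39}}{3}\right)^{2}$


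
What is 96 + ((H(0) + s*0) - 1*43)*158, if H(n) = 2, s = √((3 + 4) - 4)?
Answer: -6382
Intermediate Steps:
s = √3 (s = √(7 - 4) = √3 ≈ 1.7320)
96 + ((H(0) + s*0) - 1*43)*158 = 96 + ((2 + √3*0) - 1*43)*158 = 96 + ((2 + 0) - 43)*158 = 96 + (2 - 43)*158 = 96 - 41*158 = 96 - 6478 = -6382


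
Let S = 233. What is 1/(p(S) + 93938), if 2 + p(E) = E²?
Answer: 1/148225 ≈ 6.7465e-6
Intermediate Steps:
p(E) = -2 + E²
1/(p(S) + 93938) = 1/((-2 + 233²) + 93938) = 1/((-2 + 54289) + 93938) = 1/(54287 + 93938) = 1/148225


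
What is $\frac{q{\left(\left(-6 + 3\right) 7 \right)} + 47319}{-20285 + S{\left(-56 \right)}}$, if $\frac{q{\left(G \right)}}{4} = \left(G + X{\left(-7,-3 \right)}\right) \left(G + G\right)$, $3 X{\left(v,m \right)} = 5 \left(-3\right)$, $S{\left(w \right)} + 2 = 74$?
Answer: $- \frac{51687}{20213} \approx -2.5571$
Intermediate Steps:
$S{\left(w \right)} = 72$ ($S{\left(w \right)} = -2 + 74 = 72$)
$X{\left(v,m \right)} = -5$ ($X{\left(v,m \right)} = \frac{5 \left(-3\right)}{3} = \frac{1}{3} \left(-15\right) = -5$)
$q{\left(G \right)} = 8 G \left(-5 + G\right)$ ($q{\left(G \right)} = 4 \left(G - 5\right) \left(G + G\right) = 4 \left(-5 + G\right) 2 G = 4 \cdot 2 G \left(-5 + G\right) = 8 G \left(-5 + G\right)$)
$\frac{q{\left(\left(-6 + 3\right) 7 \right)} + 47319}{-20285 + S{\left(-56 \right)}} = \frac{8 \left(-6 + 3\right) 7 \left(-5 + \left(-6 + 3\right) 7\right) + 47319}{-20285 + 72} = \frac{8 \left(\left(-3\right) 7\right) \left(-5 - 21\right) + 47319}{-20213} = \left(8 \left(-21\right) \left(-5 - 21\right) + 47319\right) \left(- \frac{1}{20213}\right) = \left(8 \left(-21\right) \left(-26\right) + 47319\right) \left(- \frac{1}{20213}\right) = \left(4368 + 47319\right) \left(- \frac{1}{20213}\right) = 51687 \left(- \frac{1}{20213}\right) = - \frac{51687}{20213}$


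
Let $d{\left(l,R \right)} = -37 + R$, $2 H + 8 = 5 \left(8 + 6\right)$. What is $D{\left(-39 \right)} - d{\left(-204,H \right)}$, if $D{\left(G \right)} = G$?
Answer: $-33$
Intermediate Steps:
$H = 31$ ($H = -4 + \frac{5 \left(8 + 6\right)}{2} = -4 + \frac{5 \cdot 14}{2} = -4 + \frac{1}{2} \cdot 70 = -4 + 35 = 31$)
$D{\left(-39 \right)} - d{\left(-204,H \right)} = -39 - \left(-37 + 31\right) = -39 - -6 = -39 + 6 = -33$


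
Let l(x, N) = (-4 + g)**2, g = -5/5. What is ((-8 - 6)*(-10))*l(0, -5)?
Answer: 3500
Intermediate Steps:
g = -1 (g = -5*1/5 = -1)
l(x, N) = 25 (l(x, N) = (-4 - 1)**2 = (-5)**2 = 25)
((-8 - 6)*(-10))*l(0, -5) = ((-8 - 6)*(-10))*25 = -14*(-10)*25 = 140*25 = 3500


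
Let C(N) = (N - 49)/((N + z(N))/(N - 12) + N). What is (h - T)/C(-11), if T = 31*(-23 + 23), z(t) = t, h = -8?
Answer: -154/115 ≈ -1.3391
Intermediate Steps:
T = 0 (T = 31*0 = 0)
C(N) = (-49 + N)/(N + 2*N/(-12 + N)) (C(N) = (N - 49)/((N + N)/(N - 12) + N) = (-49 + N)/((2*N)/(-12 + N) + N) = (-49 + N)/(2*N/(-12 + N) + N) = (-49 + N)/(N + 2*N/(-12 + N)))
(h - T)/C(-11) = (-8 - 1*0)/(((588 + (-11)² - 61*(-11))/((-11)*(-10 - 11)))) = (-8 + 0)/((-1/11*(588 + 121 + 671)/(-21))) = -8/((-1/11*(-1/21)*1380)) = -8/460/77 = -8*77/460 = -154/115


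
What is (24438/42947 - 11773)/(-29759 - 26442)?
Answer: 505590593/2413664347 ≈ 0.20947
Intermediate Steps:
(24438/42947 - 11773)/(-29759 - 26442) = (24438*(1/42947) - 11773)/(-56201) = (24438/42947 - 11773)*(-1/56201) = -505590593/42947*(-1/56201) = 505590593/2413664347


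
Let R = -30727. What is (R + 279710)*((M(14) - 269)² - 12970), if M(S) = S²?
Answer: -1902479103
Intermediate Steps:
(R + 279710)*((M(14) - 269)² - 12970) = (-30727 + 279710)*((14² - 269)² - 12970) = 248983*((196 - 269)² - 12970) = 248983*((-73)² - 12970) = 248983*(5329 - 12970) = 248983*(-7641) = -1902479103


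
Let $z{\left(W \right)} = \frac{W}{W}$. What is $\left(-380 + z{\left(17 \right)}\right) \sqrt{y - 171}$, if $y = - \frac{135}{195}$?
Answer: $- \frac{2274 i \sqrt{806}}{13} \approx - 4966.1 i$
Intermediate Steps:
$z{\left(W \right)} = 1$
$y = - \frac{9}{13}$ ($y = \left(-135\right) \frac{1}{195} = - \frac{9}{13} \approx -0.69231$)
$\left(-380 + z{\left(17 \right)}\right) \sqrt{y - 171} = \left(-380 + 1\right) \sqrt{- \frac{9}{13} - 171} = - 379 \sqrt{- \frac{2232}{13}} = - 379 \frac{6 i \sqrt{806}}{13} = - \frac{2274 i \sqrt{806}}{13}$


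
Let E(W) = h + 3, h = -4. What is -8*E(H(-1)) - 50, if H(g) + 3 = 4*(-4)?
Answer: -42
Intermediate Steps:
H(g) = -19 (H(g) = -3 + 4*(-4) = -3 - 16 = -19)
E(W) = -1 (E(W) = -4 + 3 = -1)
-8*E(H(-1)) - 50 = -8*(-1) - 50 = 8 - 50 = -42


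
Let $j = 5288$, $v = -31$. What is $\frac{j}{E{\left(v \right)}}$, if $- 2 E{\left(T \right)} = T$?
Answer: $\frac{10576}{31} \approx 341.16$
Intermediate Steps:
$E{\left(T \right)} = - \frac{T}{2}$
$\frac{j}{E{\left(v \right)}} = \frac{5288}{\left(- \frac{1}{2}\right) \left(-31\right)} = \frac{5288}{\frac{31}{2}} = 5288 \cdot \frac{2}{31} = \frac{10576}{31}$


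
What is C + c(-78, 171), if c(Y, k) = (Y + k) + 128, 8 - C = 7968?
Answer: -7739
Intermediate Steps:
C = -7960 (C = 8 - 1*7968 = 8 - 7968 = -7960)
c(Y, k) = 128 + Y + k
C + c(-78, 171) = -7960 + (128 - 78 + 171) = -7960 + 221 = -7739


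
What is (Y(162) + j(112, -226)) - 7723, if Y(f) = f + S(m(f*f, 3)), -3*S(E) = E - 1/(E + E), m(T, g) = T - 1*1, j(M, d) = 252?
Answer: -2528250619/157458 ≈ -16057.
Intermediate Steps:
m(T, g) = -1 + T (m(T, g) = T - 1 = -1 + T)
S(E) = -E/3 + 1/(6*E) (S(E) = -(E - 1/(E + E))/3 = -(E - 1/(2*E))/3 = -E/3 + 1/(6*E))
Y(f) = ⅓ + f - f²/3 + 1/(6*(-1 + f²)) (Y(f) = f + (-(-1 + f*f)/3 + 1/(6*(-1 + f*f))) = f + (-(-1 + f²)/3 + 1/(6*(-1 + f²))) = f + ((⅓ - f²/3) + 1/(6*(-1 + f²))) = f + (⅓ - f²/3 + 1/(6*(-1 + f²))) = ⅓ + f - f²/3 + 1/(6*(-1 + f²)))
(Y(162) + j(112, -226)) - 7723 = ((1 + 2*(-1 + 162²)*(1 - 1*162² + 3*162))/(6*(-1 + 162²)) + 252) - 7723 = ((1 + 2*(-1 + 26244)*(1 - 1*26244 + 486))/(6*(-1 + 26244)) + 252) - 7723 = ((⅙)*(1 + 2*26243*(1 - 26244 + 486))/26243 + 252) - 7723 = ((⅙)*(1/26243)*(1 + 2*26243*(-25757)) + 252) - 7723 = ((⅙)*(1/26243)*(1 - 1351881902) + 252) - 7723 = ((⅙)*(1/26243)*(-1351881901) + 252) - 7723 = (-1351881901/157458 + 252) - 7723 = -1312202485/157458 - 7723 = -2528250619/157458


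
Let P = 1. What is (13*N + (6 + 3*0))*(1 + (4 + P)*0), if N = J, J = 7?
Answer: 97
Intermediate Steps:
N = 7
(13*N + (6 + 3*0))*(1 + (4 + P)*0) = (13*7 + (6 + 3*0))*(1 + (4 + 1)*0) = (91 + (6 + 0))*(1 + 5*0) = (91 + 6)*(1 + 0) = 97*1 = 97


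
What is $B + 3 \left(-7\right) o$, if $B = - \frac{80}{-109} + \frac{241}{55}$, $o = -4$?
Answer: $\frac{534249}{5995} \approx 89.116$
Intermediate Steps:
$B = \frac{30669}{5995}$ ($B = \left(-80\right) \left(- \frac{1}{109}\right) + 241 \cdot \frac{1}{55} = \frac{80}{109} + \frac{241}{55} = \frac{30669}{5995} \approx 5.1158$)
$B + 3 \left(-7\right) o = \frac{30669}{5995} + 3 \left(-7\right) \left(-4\right) = \frac{30669}{5995} - -84 = \frac{30669}{5995} + 84 = \frac{534249}{5995}$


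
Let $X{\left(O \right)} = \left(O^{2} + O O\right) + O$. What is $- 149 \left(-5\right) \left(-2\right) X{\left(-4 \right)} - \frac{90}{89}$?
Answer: $- \frac{3713170}{89} \approx -41721.0$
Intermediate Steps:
$X{\left(O \right)} = O + 2 O^{2}$ ($X{\left(O \right)} = \left(O^{2} + O^{2}\right) + O = 2 O^{2} + O = O + 2 O^{2}$)
$- 149 \left(-5\right) \left(-2\right) X{\left(-4 \right)} - \frac{90}{89} = - 149 \left(-5\right) \left(-2\right) \left(- 4 \left(1 + 2 \left(-4\right)\right)\right) - \frac{90}{89} = - 149 \cdot 10 \left(- 4 \left(1 - 8\right)\right) - \frac{90}{89} = - 149 \cdot 10 \left(\left(-4\right) \left(-7\right)\right) - \frac{90}{89} = - 149 \cdot 10 \cdot 28 - \frac{90}{89} = \left(-149\right) 280 - \frac{90}{89} = -41720 - \frac{90}{89} = - \frac{3713170}{89}$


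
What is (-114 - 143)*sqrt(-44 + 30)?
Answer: -257*I*sqrt(14) ≈ -961.61*I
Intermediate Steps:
(-114 - 143)*sqrt(-44 + 30) = -257*I*sqrt(14)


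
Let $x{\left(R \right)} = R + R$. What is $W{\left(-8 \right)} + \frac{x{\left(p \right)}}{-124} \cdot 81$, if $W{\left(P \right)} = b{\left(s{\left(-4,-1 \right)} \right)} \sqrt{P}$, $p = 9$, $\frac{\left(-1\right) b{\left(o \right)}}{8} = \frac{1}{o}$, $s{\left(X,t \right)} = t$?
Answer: $- \frac{729}{62} + 16 i \sqrt{2} \approx -11.758 + 22.627 i$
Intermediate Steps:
$b{\left(o \right)} = - \frac{8}{o}$
$x{\left(R \right)} = 2 R$
$W{\left(P \right)} = 8 \sqrt{P}$ ($W{\left(P \right)} = - \frac{8}{-1} \sqrt{P} = \left(-8\right) \left(-1\right) \sqrt{P} = 8 \sqrt{P}$)
$W{\left(-8 \right)} + \frac{x{\left(p \right)}}{-124} \cdot 81 = 8 \sqrt{-8} + \frac{2 \cdot 9}{-124} \cdot 81 = 8 \cdot 2 i \sqrt{2} + 18 \left(- \frac{1}{124}\right) 81 = 16 i \sqrt{2} - \frac{729}{62} = - \frac{729}{62} + 16 i \sqrt{2}$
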